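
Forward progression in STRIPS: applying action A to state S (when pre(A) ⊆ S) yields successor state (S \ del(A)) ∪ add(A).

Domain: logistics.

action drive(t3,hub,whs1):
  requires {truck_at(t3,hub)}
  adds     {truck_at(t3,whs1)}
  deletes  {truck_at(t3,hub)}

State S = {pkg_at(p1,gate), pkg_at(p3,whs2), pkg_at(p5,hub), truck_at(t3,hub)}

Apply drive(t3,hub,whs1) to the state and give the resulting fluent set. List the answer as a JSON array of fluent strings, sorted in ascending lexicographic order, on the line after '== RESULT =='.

Progress:
  pre ⊆ S: {truck_at(t3,hub)} ⊆ S  — applicable
  S \ del = {pkg_at(p1,gate), pkg_at(p3,whs2), pkg_at(p5,hub)}
  ∪ add   = {pkg_at(p1,gate), pkg_at(p3,whs2), pkg_at(p5,hub), truck_at(t3,whs1)}

== RESULT ==
["pkg_at(p1,gate)", "pkg_at(p3,whs2)", "pkg_at(p5,hub)", "truck_at(t3,whs1)"]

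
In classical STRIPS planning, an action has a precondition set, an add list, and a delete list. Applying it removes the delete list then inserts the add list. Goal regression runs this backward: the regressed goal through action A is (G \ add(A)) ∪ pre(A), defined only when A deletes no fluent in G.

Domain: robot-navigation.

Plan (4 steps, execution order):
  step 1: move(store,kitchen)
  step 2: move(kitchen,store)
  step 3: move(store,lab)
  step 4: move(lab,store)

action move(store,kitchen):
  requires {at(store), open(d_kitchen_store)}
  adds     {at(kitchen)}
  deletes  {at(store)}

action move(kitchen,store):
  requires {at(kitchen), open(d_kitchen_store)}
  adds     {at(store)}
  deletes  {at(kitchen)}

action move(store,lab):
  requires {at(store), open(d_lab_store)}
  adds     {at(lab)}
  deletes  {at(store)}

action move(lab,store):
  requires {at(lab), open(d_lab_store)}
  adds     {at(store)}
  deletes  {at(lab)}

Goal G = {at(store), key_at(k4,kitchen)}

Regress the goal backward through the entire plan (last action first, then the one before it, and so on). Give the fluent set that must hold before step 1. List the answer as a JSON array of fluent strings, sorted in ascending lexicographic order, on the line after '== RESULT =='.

Work backward from the goal:
  through step 4 (move(lab,store)): drop {at(store)}, keep {key_at(k4,kitchen)}, require {at(lab), open(d_lab_store)}
    → {at(lab), key_at(k4,kitchen), open(d_lab_store)}
  through step 3 (move(store,lab)): drop {at(lab)}, keep {key_at(k4,kitchen), open(d_lab_store)}, require {at(store), open(d_lab_store)}
    → {at(store), key_at(k4,kitchen), open(d_lab_store)}
  through step 2 (move(kitchen,store)): drop {at(store)}, keep {key_at(k4,kitchen), open(d_lab_store)}, require {at(kitchen), open(d_kitchen_store)}
    → {at(kitchen), key_at(k4,kitchen), open(d_kitchen_store), open(d_lab_store)}
  through step 1 (move(store,kitchen)): drop {at(kitchen)}, keep {key_at(k4,kitchen), open(d_kitchen_store), open(d_lab_store)}, require {at(store), open(d_kitchen_store)}
    → {at(store), key_at(k4,kitchen), open(d_kitchen_store), open(d_lab_store)}

== RESULT ==
["at(store)", "key_at(k4,kitchen)", "open(d_kitchen_store)", "open(d_lab_store)"]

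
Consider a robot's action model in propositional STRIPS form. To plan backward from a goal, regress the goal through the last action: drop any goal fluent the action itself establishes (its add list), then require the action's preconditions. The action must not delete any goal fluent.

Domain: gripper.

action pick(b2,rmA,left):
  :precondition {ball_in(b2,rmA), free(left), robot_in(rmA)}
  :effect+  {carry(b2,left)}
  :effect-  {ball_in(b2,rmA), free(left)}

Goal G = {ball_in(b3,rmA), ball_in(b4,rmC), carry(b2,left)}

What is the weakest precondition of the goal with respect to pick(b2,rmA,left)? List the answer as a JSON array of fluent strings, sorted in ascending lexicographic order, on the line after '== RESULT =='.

Regress:
  G ∩ del = {}  (empty — regression defined)
  G \ add = {ball_in(b3,rmA), ball_in(b4,rmC), carry(b2,left)} \ {carry(b2,left)} = {ball_in(b3,rmA), ball_in(b4,rmC)}
  ∪ pre   = {ball_in(b3,rmA), ball_in(b4,rmC)} ∪ {ball_in(b2,rmA), free(left), robot_in(rmA)}
          = {ball_in(b2,rmA), ball_in(b3,rmA), ball_in(b4,rmC), free(left), robot_in(rmA)}

== RESULT ==
["ball_in(b2,rmA)", "ball_in(b3,rmA)", "ball_in(b4,rmC)", "free(left)", "robot_in(rmA)"]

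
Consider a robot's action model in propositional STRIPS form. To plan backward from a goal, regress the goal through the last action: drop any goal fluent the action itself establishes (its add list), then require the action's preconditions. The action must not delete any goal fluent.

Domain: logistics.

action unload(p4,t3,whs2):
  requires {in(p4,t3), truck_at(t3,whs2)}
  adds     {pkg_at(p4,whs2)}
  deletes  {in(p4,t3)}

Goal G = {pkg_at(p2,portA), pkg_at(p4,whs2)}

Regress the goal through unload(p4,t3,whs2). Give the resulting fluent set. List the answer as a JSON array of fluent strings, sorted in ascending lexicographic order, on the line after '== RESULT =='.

Regress:
  G ∩ del = {}  (empty — regression defined)
  G \ add = {pkg_at(p2,portA), pkg_at(p4,whs2)} \ {pkg_at(p4,whs2)} = {pkg_at(p2,portA)}
  ∪ pre   = {pkg_at(p2,portA)} ∪ {in(p4,t3), truck_at(t3,whs2)}
          = {in(p4,t3), pkg_at(p2,portA), truck_at(t3,whs2)}

== RESULT ==
["in(p4,t3)", "pkg_at(p2,portA)", "truck_at(t3,whs2)"]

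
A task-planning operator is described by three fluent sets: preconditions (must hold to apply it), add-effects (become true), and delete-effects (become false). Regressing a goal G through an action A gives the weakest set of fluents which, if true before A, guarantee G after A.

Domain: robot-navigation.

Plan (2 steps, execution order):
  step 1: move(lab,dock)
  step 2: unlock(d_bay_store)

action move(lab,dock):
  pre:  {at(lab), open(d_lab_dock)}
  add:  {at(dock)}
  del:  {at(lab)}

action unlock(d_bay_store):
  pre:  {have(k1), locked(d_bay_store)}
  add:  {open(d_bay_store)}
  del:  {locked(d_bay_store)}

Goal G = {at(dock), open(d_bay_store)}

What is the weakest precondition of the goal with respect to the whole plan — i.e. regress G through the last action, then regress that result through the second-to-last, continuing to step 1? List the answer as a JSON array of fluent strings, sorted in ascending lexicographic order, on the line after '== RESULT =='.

Work backward from the goal:
  through step 2 (unlock(d_bay_store)): drop {open(d_bay_store)}, keep {at(dock)}, require {have(k1), locked(d_bay_store)}
    → {at(dock), have(k1), locked(d_bay_store)}
  through step 1 (move(lab,dock)): drop {at(dock)}, keep {have(k1), locked(d_bay_store)}, require {at(lab), open(d_lab_dock)}
    → {at(lab), have(k1), locked(d_bay_store), open(d_lab_dock)}

== RESULT ==
["at(lab)", "have(k1)", "locked(d_bay_store)", "open(d_lab_dock)"]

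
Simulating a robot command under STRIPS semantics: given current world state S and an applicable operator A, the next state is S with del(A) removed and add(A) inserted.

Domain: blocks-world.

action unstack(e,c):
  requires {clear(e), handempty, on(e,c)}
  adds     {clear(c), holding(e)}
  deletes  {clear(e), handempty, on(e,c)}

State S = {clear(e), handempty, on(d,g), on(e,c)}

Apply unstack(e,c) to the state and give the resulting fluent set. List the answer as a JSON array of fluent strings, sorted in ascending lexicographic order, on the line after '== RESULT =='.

Compute (S \ del) ∪ add:
  pre ⊆ S: {clear(e), handempty, on(e,c)} ⊆ S  — applicable
  S \ del = {on(d,g)}
  ∪ add   = {clear(c), holding(e), on(d,g)}

== RESULT ==
["clear(c)", "holding(e)", "on(d,g)"]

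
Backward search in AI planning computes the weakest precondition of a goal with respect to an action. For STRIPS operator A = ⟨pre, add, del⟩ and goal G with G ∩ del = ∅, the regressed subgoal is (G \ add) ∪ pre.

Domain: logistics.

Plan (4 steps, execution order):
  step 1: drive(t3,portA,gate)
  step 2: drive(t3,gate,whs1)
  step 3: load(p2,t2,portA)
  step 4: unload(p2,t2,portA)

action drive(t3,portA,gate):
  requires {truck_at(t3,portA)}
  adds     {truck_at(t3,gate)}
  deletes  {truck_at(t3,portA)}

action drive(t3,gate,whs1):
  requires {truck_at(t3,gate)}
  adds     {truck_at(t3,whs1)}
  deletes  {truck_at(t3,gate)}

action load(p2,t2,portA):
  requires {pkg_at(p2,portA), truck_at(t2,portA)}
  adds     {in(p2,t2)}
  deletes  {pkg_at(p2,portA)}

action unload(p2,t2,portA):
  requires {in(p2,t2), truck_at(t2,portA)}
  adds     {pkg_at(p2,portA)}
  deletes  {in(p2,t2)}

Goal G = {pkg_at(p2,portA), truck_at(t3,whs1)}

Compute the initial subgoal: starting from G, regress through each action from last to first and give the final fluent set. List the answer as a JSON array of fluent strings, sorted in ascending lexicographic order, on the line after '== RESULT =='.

Regress step by step:
  through step 4 (unload(p2,t2,portA)): drop {pkg_at(p2,portA)}, keep {truck_at(t3,whs1)}, require {in(p2,t2), truck_at(t2,portA)}
    → {in(p2,t2), truck_at(t2,portA), truck_at(t3,whs1)}
  through step 3 (load(p2,t2,portA)): drop {in(p2,t2)}, keep {truck_at(t2,portA), truck_at(t3,whs1)}, require {pkg_at(p2,portA), truck_at(t2,portA)}
    → {pkg_at(p2,portA), truck_at(t2,portA), truck_at(t3,whs1)}
  through step 2 (drive(t3,gate,whs1)): drop {truck_at(t3,whs1)}, keep {pkg_at(p2,portA), truck_at(t2,portA)}, require {truck_at(t3,gate)}
    → {pkg_at(p2,portA), truck_at(t2,portA), truck_at(t3,gate)}
  through step 1 (drive(t3,portA,gate)): drop {truck_at(t3,gate)}, keep {pkg_at(p2,portA), truck_at(t2,portA)}, require {truck_at(t3,portA)}
    → {pkg_at(p2,portA), truck_at(t2,portA), truck_at(t3,portA)}

== RESULT ==
["pkg_at(p2,portA)", "truck_at(t2,portA)", "truck_at(t3,portA)"]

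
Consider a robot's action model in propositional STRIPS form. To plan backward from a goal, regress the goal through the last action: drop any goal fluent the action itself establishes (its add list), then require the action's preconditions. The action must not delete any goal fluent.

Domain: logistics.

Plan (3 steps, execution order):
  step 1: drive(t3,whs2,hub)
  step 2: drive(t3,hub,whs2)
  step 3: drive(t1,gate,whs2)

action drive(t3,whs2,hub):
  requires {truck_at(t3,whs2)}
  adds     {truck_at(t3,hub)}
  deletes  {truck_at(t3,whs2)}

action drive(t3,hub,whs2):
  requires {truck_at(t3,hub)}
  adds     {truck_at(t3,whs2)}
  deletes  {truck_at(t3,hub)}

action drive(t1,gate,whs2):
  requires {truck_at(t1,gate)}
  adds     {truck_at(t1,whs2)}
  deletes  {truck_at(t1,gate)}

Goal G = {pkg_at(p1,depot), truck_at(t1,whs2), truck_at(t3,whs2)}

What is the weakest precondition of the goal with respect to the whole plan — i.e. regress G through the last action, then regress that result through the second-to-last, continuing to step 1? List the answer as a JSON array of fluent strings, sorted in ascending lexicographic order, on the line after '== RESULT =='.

Work backward from the goal:
  through step 3 (drive(t1,gate,whs2)): drop {truck_at(t1,whs2)}, keep {pkg_at(p1,depot), truck_at(t3,whs2)}, require {truck_at(t1,gate)}
    → {pkg_at(p1,depot), truck_at(t1,gate), truck_at(t3,whs2)}
  through step 2 (drive(t3,hub,whs2)): drop {truck_at(t3,whs2)}, keep {pkg_at(p1,depot), truck_at(t1,gate)}, require {truck_at(t3,hub)}
    → {pkg_at(p1,depot), truck_at(t1,gate), truck_at(t3,hub)}
  through step 1 (drive(t3,whs2,hub)): drop {truck_at(t3,hub)}, keep {pkg_at(p1,depot), truck_at(t1,gate)}, require {truck_at(t3,whs2)}
    → {pkg_at(p1,depot), truck_at(t1,gate), truck_at(t3,whs2)}

== RESULT ==
["pkg_at(p1,depot)", "truck_at(t1,gate)", "truck_at(t3,whs2)"]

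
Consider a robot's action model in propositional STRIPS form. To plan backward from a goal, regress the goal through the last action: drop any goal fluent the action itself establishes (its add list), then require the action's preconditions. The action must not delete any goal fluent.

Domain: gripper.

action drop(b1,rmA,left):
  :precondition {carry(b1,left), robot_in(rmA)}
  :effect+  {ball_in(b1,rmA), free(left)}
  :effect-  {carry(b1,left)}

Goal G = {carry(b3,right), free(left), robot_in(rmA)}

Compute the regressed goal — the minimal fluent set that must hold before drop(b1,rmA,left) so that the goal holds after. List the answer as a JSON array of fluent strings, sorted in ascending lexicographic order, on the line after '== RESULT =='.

Regress:
  G ∩ del = {}  (empty — regression defined)
  G \ add = {carry(b3,right), free(left), robot_in(rmA)} \ {ball_in(b1,rmA), free(left)} = {carry(b3,right), robot_in(rmA)}
  ∪ pre   = {carry(b3,right), robot_in(rmA)} ∪ {carry(b1,left), robot_in(rmA)}
          = {carry(b1,left), carry(b3,right), robot_in(rmA)}

== RESULT ==
["carry(b1,left)", "carry(b3,right)", "robot_in(rmA)"]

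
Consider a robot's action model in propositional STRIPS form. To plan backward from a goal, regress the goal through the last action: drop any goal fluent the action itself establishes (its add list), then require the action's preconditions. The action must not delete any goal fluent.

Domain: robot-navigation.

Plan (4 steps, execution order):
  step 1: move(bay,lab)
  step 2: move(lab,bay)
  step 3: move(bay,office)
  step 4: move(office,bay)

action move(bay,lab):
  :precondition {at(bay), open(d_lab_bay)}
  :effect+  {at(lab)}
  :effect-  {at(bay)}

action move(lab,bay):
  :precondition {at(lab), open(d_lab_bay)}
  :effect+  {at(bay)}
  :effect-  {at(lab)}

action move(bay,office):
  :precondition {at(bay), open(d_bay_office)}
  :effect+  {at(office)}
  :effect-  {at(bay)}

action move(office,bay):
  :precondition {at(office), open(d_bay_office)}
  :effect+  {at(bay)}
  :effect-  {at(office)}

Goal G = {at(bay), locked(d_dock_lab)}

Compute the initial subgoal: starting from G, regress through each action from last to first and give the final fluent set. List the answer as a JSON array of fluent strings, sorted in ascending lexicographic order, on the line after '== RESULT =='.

Regress step by step:
  through step 4 (move(office,bay)): drop {at(bay)}, keep {locked(d_dock_lab)}, require {at(office), open(d_bay_office)}
    → {at(office), locked(d_dock_lab), open(d_bay_office)}
  through step 3 (move(bay,office)): drop {at(office)}, keep {locked(d_dock_lab), open(d_bay_office)}, require {at(bay), open(d_bay_office)}
    → {at(bay), locked(d_dock_lab), open(d_bay_office)}
  through step 2 (move(lab,bay)): drop {at(bay)}, keep {locked(d_dock_lab), open(d_bay_office)}, require {at(lab), open(d_lab_bay)}
    → {at(lab), locked(d_dock_lab), open(d_bay_office), open(d_lab_bay)}
  through step 1 (move(bay,lab)): drop {at(lab)}, keep {locked(d_dock_lab), open(d_bay_office), open(d_lab_bay)}, require {at(bay), open(d_lab_bay)}
    → {at(bay), locked(d_dock_lab), open(d_bay_office), open(d_lab_bay)}

== RESULT ==
["at(bay)", "locked(d_dock_lab)", "open(d_bay_office)", "open(d_lab_bay)"]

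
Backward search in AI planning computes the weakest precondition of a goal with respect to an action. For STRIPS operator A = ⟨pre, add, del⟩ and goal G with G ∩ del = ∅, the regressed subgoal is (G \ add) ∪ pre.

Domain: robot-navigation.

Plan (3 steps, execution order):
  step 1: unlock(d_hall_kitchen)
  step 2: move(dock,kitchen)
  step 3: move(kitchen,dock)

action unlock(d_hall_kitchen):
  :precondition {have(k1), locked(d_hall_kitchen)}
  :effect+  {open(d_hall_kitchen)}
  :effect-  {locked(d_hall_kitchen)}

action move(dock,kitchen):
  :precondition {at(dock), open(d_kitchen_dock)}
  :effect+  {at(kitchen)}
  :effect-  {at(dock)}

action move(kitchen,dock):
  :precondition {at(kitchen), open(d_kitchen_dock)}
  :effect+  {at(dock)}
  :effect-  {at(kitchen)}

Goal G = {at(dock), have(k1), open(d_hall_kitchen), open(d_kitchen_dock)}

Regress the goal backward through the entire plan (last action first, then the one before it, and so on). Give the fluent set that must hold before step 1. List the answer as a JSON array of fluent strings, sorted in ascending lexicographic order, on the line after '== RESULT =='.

Regress step by step:
  through step 3 (move(kitchen,dock)): drop {at(dock)}, keep {have(k1), open(d_hall_kitchen), open(d_kitchen_dock)}, require {at(kitchen), open(d_kitchen_dock)}
    → {at(kitchen), have(k1), open(d_hall_kitchen), open(d_kitchen_dock)}
  through step 2 (move(dock,kitchen)): drop {at(kitchen)}, keep {have(k1), open(d_hall_kitchen), open(d_kitchen_dock)}, require {at(dock), open(d_kitchen_dock)}
    → {at(dock), have(k1), open(d_hall_kitchen), open(d_kitchen_dock)}
  through step 1 (unlock(d_hall_kitchen)): drop {open(d_hall_kitchen)}, keep {at(dock), have(k1), open(d_kitchen_dock)}, require {have(k1), locked(d_hall_kitchen)}
    → {at(dock), have(k1), locked(d_hall_kitchen), open(d_kitchen_dock)}

== RESULT ==
["at(dock)", "have(k1)", "locked(d_hall_kitchen)", "open(d_kitchen_dock)"]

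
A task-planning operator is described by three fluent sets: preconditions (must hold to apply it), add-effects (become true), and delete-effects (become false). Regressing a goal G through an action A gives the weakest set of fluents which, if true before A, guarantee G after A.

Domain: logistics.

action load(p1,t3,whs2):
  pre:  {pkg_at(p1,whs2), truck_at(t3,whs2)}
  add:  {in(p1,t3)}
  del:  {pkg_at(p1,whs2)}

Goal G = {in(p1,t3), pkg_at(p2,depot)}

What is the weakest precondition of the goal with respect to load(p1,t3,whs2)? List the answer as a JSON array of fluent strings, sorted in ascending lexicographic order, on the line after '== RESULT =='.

Compute (G \ add) ∪ pre:
  G ∩ del = {}  (empty — regression defined)
  G \ add = {in(p1,t3), pkg_at(p2,depot)} \ {in(p1,t3)} = {pkg_at(p2,depot)}
  ∪ pre   = {pkg_at(p2,depot)} ∪ {pkg_at(p1,whs2), truck_at(t3,whs2)}
          = {pkg_at(p1,whs2), pkg_at(p2,depot), truck_at(t3,whs2)}

== RESULT ==
["pkg_at(p1,whs2)", "pkg_at(p2,depot)", "truck_at(t3,whs2)"]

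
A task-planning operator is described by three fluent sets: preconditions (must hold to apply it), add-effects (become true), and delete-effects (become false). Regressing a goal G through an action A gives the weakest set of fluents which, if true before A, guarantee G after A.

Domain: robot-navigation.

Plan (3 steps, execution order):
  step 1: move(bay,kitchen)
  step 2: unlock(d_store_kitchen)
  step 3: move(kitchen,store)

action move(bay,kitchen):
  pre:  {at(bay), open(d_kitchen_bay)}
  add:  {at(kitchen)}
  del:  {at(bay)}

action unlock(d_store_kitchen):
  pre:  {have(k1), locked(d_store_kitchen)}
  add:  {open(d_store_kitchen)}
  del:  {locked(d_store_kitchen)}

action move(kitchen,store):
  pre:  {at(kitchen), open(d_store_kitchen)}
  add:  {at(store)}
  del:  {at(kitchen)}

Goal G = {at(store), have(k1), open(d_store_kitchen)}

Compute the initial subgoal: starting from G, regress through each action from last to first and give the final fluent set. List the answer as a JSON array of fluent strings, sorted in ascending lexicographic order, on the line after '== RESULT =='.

Work backward from the goal:
  through step 3 (move(kitchen,store)): drop {at(store)}, keep {have(k1), open(d_store_kitchen)}, require {at(kitchen), open(d_store_kitchen)}
    → {at(kitchen), have(k1), open(d_store_kitchen)}
  through step 2 (unlock(d_store_kitchen)): drop {open(d_store_kitchen)}, keep {at(kitchen), have(k1)}, require {have(k1), locked(d_store_kitchen)}
    → {at(kitchen), have(k1), locked(d_store_kitchen)}
  through step 1 (move(bay,kitchen)): drop {at(kitchen)}, keep {have(k1), locked(d_store_kitchen)}, require {at(bay), open(d_kitchen_bay)}
    → {at(bay), have(k1), locked(d_store_kitchen), open(d_kitchen_bay)}

== RESULT ==
["at(bay)", "have(k1)", "locked(d_store_kitchen)", "open(d_kitchen_bay)"]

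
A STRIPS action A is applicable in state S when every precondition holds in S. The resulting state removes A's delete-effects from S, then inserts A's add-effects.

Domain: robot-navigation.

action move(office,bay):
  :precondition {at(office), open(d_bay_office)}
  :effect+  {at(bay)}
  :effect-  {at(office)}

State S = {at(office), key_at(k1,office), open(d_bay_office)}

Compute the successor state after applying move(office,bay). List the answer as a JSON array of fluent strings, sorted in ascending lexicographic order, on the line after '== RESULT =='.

Compute (S \ del) ∪ add:
  pre ⊆ S: {at(office), open(d_bay_office)} ⊆ S  — applicable
  S \ del = {key_at(k1,office), open(d_bay_office)}
  ∪ add   = {at(bay), key_at(k1,office), open(d_bay_office)}

== RESULT ==
["at(bay)", "key_at(k1,office)", "open(d_bay_office)"]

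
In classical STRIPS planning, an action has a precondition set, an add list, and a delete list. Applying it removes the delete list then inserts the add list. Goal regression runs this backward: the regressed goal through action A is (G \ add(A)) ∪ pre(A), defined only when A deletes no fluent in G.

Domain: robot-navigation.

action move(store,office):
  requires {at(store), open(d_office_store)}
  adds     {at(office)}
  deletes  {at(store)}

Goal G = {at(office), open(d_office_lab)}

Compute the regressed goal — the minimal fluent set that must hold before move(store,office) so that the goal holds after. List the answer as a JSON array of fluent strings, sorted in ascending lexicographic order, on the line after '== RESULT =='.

Regress:
  G ∩ del = {}  (empty — regression defined)
  G \ add = {at(office), open(d_office_lab)} \ {at(office)} = {open(d_office_lab)}
  ∪ pre   = {open(d_office_lab)} ∪ {at(store), open(d_office_store)}
          = {at(store), open(d_office_lab), open(d_office_store)}

== RESULT ==
["at(store)", "open(d_office_lab)", "open(d_office_store)"]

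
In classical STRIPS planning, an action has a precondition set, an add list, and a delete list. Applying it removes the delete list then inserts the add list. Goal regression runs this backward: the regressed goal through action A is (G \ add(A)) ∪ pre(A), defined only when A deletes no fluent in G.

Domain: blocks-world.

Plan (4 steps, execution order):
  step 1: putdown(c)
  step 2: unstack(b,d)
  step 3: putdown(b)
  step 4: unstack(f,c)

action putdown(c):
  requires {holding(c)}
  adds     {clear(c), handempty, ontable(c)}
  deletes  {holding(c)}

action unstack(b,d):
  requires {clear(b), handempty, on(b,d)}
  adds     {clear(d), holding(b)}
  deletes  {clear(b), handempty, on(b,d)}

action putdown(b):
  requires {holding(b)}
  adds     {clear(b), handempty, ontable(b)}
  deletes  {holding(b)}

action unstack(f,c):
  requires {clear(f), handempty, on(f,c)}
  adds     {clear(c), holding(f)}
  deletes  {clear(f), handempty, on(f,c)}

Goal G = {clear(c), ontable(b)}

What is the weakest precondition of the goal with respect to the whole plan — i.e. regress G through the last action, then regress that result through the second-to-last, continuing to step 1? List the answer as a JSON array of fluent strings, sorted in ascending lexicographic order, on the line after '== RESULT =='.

Regress step by step:
  through step 4 (unstack(f,c)): drop {clear(c)}, keep {ontable(b)}, require {clear(f), handempty, on(f,c)}
    → {clear(f), handempty, on(f,c), ontable(b)}
  through step 3 (putdown(b)): drop {handempty, ontable(b)}, keep {clear(f), on(f,c)}, require {holding(b)}
    → {clear(f), holding(b), on(f,c)}
  through step 2 (unstack(b,d)): drop {holding(b)}, keep {clear(f), on(f,c)}, require {clear(b), handempty, on(b,d)}
    → {clear(b), clear(f), handempty, on(b,d), on(f,c)}
  through step 1 (putdown(c)): drop {handempty}, keep {clear(b), clear(f), on(b,d), on(f,c)}, require {holding(c)}
    → {clear(b), clear(f), holding(c), on(b,d), on(f,c)}

== RESULT ==
["clear(b)", "clear(f)", "holding(c)", "on(b,d)", "on(f,c)"]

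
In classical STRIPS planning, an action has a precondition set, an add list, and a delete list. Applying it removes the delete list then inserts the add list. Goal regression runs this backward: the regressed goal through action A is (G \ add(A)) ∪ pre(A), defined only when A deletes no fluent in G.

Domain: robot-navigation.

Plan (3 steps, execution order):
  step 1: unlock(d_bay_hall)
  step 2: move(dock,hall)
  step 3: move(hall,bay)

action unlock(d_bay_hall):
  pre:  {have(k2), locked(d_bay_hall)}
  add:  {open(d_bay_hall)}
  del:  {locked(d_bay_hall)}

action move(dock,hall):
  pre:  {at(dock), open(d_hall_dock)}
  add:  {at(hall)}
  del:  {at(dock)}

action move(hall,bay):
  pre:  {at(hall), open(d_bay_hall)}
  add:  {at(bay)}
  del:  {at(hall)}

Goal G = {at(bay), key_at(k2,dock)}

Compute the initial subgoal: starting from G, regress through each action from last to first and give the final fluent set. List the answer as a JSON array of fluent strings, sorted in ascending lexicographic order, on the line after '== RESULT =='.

Regress step by step:
  through step 3 (move(hall,bay)): drop {at(bay)}, keep {key_at(k2,dock)}, require {at(hall), open(d_bay_hall)}
    → {at(hall), key_at(k2,dock), open(d_bay_hall)}
  through step 2 (move(dock,hall)): drop {at(hall)}, keep {key_at(k2,dock), open(d_bay_hall)}, require {at(dock), open(d_hall_dock)}
    → {at(dock), key_at(k2,dock), open(d_bay_hall), open(d_hall_dock)}
  through step 1 (unlock(d_bay_hall)): drop {open(d_bay_hall)}, keep {at(dock), key_at(k2,dock), open(d_hall_dock)}, require {have(k2), locked(d_bay_hall)}
    → {at(dock), have(k2), key_at(k2,dock), locked(d_bay_hall), open(d_hall_dock)}

== RESULT ==
["at(dock)", "have(k2)", "key_at(k2,dock)", "locked(d_bay_hall)", "open(d_hall_dock)"]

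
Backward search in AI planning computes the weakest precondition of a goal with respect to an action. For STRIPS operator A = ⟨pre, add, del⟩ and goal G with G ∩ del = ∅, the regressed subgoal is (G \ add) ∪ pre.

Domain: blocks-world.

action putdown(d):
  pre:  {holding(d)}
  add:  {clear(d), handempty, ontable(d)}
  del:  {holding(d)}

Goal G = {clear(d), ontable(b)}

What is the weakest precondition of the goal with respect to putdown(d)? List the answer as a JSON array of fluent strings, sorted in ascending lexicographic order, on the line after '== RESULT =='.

Compute (G \ add) ∪ pre:
  G ∩ del = {}  (empty — regression defined)
  G \ add = {clear(d), ontable(b)} \ {clear(d), handempty, ontable(d)} = {ontable(b)}
  ∪ pre   = {ontable(b)} ∪ {holding(d)}
          = {holding(d), ontable(b)}

== RESULT ==
["holding(d)", "ontable(b)"]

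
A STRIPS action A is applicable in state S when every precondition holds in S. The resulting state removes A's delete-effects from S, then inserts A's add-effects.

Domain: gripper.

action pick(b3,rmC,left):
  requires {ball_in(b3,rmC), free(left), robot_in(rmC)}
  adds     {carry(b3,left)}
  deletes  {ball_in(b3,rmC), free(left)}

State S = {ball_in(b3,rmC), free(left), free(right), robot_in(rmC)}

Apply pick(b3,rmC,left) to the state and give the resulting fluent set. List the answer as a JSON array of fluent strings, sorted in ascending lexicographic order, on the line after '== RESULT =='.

Progress:
  pre ⊆ S: {ball_in(b3,rmC), free(left), robot_in(rmC)} ⊆ S  — applicable
  S \ del = {free(right), robot_in(rmC)}
  ∪ add   = {carry(b3,left), free(right), robot_in(rmC)}

== RESULT ==
["carry(b3,left)", "free(right)", "robot_in(rmC)"]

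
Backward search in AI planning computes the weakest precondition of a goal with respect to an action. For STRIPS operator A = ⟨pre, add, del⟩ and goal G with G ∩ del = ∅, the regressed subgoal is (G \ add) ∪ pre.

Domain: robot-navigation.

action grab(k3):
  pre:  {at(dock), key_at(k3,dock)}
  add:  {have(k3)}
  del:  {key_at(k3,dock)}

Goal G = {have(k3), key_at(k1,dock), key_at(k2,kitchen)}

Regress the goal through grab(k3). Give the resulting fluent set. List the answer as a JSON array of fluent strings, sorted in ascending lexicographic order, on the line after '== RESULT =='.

Regress:
  G ∩ del = {}  (empty — regression defined)
  G \ add = {have(k3), key_at(k1,dock), key_at(k2,kitchen)} \ {have(k3)} = {key_at(k1,dock), key_at(k2,kitchen)}
  ∪ pre   = {key_at(k1,dock), key_at(k2,kitchen)} ∪ {at(dock), key_at(k3,dock)}
          = {at(dock), key_at(k1,dock), key_at(k2,kitchen), key_at(k3,dock)}

== RESULT ==
["at(dock)", "key_at(k1,dock)", "key_at(k2,kitchen)", "key_at(k3,dock)"]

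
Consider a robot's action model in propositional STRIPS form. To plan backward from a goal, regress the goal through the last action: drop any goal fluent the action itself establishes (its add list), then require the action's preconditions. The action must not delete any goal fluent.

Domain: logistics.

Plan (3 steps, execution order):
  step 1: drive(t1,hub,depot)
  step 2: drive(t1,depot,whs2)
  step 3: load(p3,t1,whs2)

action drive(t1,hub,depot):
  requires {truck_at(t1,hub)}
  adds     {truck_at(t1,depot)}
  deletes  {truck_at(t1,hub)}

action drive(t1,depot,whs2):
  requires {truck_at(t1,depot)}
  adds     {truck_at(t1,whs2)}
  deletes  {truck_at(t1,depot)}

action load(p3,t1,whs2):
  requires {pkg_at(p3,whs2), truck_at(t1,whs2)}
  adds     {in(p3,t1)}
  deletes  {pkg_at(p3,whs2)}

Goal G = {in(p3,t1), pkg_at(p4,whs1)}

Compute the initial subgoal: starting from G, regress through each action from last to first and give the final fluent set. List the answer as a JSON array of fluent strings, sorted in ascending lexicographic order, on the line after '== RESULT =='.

Work backward from the goal:
  through step 3 (load(p3,t1,whs2)): drop {in(p3,t1)}, keep {pkg_at(p4,whs1)}, require {pkg_at(p3,whs2), truck_at(t1,whs2)}
    → {pkg_at(p3,whs2), pkg_at(p4,whs1), truck_at(t1,whs2)}
  through step 2 (drive(t1,depot,whs2)): drop {truck_at(t1,whs2)}, keep {pkg_at(p3,whs2), pkg_at(p4,whs1)}, require {truck_at(t1,depot)}
    → {pkg_at(p3,whs2), pkg_at(p4,whs1), truck_at(t1,depot)}
  through step 1 (drive(t1,hub,depot)): drop {truck_at(t1,depot)}, keep {pkg_at(p3,whs2), pkg_at(p4,whs1)}, require {truck_at(t1,hub)}
    → {pkg_at(p3,whs2), pkg_at(p4,whs1), truck_at(t1,hub)}

== RESULT ==
["pkg_at(p3,whs2)", "pkg_at(p4,whs1)", "truck_at(t1,hub)"]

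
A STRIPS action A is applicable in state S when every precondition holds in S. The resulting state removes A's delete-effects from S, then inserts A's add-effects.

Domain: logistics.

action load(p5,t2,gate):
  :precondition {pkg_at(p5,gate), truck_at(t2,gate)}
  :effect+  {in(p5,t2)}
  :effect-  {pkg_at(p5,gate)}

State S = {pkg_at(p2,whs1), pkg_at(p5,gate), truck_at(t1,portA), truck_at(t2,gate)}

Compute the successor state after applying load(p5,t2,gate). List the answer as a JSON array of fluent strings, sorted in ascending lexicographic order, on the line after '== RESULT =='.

Progress:
  pre ⊆ S: {pkg_at(p5,gate), truck_at(t2,gate)} ⊆ S  — applicable
  S \ del = {pkg_at(p2,whs1), truck_at(t1,portA), truck_at(t2,gate)}
  ∪ add   = {in(p5,t2), pkg_at(p2,whs1), truck_at(t1,portA), truck_at(t2,gate)}

== RESULT ==
["in(p5,t2)", "pkg_at(p2,whs1)", "truck_at(t1,portA)", "truck_at(t2,gate)"]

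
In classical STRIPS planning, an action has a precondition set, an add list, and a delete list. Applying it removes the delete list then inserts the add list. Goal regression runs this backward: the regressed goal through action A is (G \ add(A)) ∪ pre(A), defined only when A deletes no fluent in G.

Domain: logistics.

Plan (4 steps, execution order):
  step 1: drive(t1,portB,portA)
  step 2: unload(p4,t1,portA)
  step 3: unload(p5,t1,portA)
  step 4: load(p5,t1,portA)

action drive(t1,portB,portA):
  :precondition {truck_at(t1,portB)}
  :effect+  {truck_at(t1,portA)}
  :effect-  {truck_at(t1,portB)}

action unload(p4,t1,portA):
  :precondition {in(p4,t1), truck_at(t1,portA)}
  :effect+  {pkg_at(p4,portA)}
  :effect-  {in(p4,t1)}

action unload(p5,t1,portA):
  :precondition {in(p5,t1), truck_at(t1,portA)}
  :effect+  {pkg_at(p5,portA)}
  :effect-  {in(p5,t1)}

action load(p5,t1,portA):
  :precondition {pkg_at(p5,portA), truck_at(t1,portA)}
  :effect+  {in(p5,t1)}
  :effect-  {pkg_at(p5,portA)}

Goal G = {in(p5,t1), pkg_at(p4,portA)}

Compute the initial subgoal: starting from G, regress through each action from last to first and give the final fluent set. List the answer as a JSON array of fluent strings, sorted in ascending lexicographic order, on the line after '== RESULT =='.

Regress step by step:
  through step 4 (load(p5,t1,portA)): drop {in(p5,t1)}, keep {pkg_at(p4,portA)}, require {pkg_at(p5,portA), truck_at(t1,portA)}
    → {pkg_at(p4,portA), pkg_at(p5,portA), truck_at(t1,portA)}
  through step 3 (unload(p5,t1,portA)): drop {pkg_at(p5,portA)}, keep {pkg_at(p4,portA), truck_at(t1,portA)}, require {in(p5,t1), truck_at(t1,portA)}
    → {in(p5,t1), pkg_at(p4,portA), truck_at(t1,portA)}
  through step 2 (unload(p4,t1,portA)): drop {pkg_at(p4,portA)}, keep {in(p5,t1), truck_at(t1,portA)}, require {in(p4,t1), truck_at(t1,portA)}
    → {in(p4,t1), in(p5,t1), truck_at(t1,portA)}
  through step 1 (drive(t1,portB,portA)): drop {truck_at(t1,portA)}, keep {in(p4,t1), in(p5,t1)}, require {truck_at(t1,portB)}
    → {in(p4,t1), in(p5,t1), truck_at(t1,portB)}

== RESULT ==
["in(p4,t1)", "in(p5,t1)", "truck_at(t1,portB)"]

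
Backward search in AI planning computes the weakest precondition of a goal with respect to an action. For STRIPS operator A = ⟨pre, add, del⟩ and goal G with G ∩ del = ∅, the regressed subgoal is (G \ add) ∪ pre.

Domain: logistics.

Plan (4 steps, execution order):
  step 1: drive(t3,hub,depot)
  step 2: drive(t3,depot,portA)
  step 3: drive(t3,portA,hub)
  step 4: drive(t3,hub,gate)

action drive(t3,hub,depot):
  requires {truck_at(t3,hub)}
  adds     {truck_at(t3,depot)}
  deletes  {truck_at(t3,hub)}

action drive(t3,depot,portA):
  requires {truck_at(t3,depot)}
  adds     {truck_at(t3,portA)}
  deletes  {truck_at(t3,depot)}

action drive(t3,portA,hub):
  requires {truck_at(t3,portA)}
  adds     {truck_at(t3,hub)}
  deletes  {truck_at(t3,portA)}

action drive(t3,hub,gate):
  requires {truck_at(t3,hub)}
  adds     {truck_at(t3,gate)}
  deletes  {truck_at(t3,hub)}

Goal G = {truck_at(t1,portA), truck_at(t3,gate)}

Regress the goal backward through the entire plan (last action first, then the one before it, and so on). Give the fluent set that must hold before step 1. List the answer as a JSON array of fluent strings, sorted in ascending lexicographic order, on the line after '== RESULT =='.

Work backward from the goal:
  through step 4 (drive(t3,hub,gate)): drop {truck_at(t3,gate)}, keep {truck_at(t1,portA)}, require {truck_at(t3,hub)}
    → {truck_at(t1,portA), truck_at(t3,hub)}
  through step 3 (drive(t3,portA,hub)): drop {truck_at(t3,hub)}, keep {truck_at(t1,portA)}, require {truck_at(t3,portA)}
    → {truck_at(t1,portA), truck_at(t3,portA)}
  through step 2 (drive(t3,depot,portA)): drop {truck_at(t3,portA)}, keep {truck_at(t1,portA)}, require {truck_at(t3,depot)}
    → {truck_at(t1,portA), truck_at(t3,depot)}
  through step 1 (drive(t3,hub,depot)): drop {truck_at(t3,depot)}, keep {truck_at(t1,portA)}, require {truck_at(t3,hub)}
    → {truck_at(t1,portA), truck_at(t3,hub)}

== RESULT ==
["truck_at(t1,portA)", "truck_at(t3,hub)"]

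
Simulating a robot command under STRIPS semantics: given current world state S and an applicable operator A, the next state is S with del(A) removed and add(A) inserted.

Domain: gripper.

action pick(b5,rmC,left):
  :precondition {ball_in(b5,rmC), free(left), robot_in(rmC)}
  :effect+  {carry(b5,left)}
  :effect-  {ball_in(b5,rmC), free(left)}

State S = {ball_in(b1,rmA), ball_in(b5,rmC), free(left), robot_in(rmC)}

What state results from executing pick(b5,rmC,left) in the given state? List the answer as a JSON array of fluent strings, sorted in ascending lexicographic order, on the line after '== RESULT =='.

Progress:
  pre ⊆ S: {ball_in(b5,rmC), free(left), robot_in(rmC)} ⊆ S  — applicable
  S \ del = {ball_in(b1,rmA), robot_in(rmC)}
  ∪ add   = {ball_in(b1,rmA), carry(b5,left), robot_in(rmC)}

== RESULT ==
["ball_in(b1,rmA)", "carry(b5,left)", "robot_in(rmC)"]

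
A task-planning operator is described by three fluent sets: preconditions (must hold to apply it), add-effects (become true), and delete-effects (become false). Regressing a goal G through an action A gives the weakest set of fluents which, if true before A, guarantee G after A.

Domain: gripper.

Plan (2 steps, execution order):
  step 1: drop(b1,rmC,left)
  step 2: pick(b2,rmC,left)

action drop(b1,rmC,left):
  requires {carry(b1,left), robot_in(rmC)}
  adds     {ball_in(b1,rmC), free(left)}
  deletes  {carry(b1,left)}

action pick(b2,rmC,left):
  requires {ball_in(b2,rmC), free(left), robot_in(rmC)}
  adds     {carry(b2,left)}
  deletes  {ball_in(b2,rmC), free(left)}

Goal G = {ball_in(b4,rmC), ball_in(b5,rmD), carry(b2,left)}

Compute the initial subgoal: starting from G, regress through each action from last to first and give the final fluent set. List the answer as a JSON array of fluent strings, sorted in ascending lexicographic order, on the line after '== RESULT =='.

Regress step by step:
  through step 2 (pick(b2,rmC,left)): drop {carry(b2,left)}, keep {ball_in(b4,rmC), ball_in(b5,rmD)}, require {ball_in(b2,rmC), free(left), robot_in(rmC)}
    → {ball_in(b2,rmC), ball_in(b4,rmC), ball_in(b5,rmD), free(left), robot_in(rmC)}
  through step 1 (drop(b1,rmC,left)): drop {free(left)}, keep {ball_in(b2,rmC), ball_in(b4,rmC), ball_in(b5,rmD), robot_in(rmC)}, require {carry(b1,left), robot_in(rmC)}
    → {ball_in(b2,rmC), ball_in(b4,rmC), ball_in(b5,rmD), carry(b1,left), robot_in(rmC)}

== RESULT ==
["ball_in(b2,rmC)", "ball_in(b4,rmC)", "ball_in(b5,rmD)", "carry(b1,left)", "robot_in(rmC)"]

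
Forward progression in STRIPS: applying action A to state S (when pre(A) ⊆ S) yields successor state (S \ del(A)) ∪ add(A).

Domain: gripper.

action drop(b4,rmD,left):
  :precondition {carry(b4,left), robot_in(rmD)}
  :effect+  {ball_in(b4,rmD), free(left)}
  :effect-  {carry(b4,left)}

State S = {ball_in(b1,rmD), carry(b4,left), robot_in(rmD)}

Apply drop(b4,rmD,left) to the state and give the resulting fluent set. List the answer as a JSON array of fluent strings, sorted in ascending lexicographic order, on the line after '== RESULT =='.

Compute (S \ del) ∪ add:
  pre ⊆ S: {carry(b4,left), robot_in(rmD)} ⊆ S  — applicable
  S \ del = {ball_in(b1,rmD), robot_in(rmD)}
  ∪ add   = {ball_in(b1,rmD), ball_in(b4,rmD), free(left), robot_in(rmD)}

== RESULT ==
["ball_in(b1,rmD)", "ball_in(b4,rmD)", "free(left)", "robot_in(rmD)"]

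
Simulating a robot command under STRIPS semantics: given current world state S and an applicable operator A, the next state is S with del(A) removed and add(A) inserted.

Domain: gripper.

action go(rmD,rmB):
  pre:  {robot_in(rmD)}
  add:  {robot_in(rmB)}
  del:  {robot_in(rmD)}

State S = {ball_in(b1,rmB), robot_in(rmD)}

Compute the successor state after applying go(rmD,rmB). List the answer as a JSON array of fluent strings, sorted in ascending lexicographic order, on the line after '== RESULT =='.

Compute (S \ del) ∪ add:
  pre ⊆ S: {robot_in(rmD)} ⊆ S  — applicable
  S \ del = {ball_in(b1,rmB)}
  ∪ add   = {ball_in(b1,rmB), robot_in(rmB)}

== RESULT ==
["ball_in(b1,rmB)", "robot_in(rmB)"]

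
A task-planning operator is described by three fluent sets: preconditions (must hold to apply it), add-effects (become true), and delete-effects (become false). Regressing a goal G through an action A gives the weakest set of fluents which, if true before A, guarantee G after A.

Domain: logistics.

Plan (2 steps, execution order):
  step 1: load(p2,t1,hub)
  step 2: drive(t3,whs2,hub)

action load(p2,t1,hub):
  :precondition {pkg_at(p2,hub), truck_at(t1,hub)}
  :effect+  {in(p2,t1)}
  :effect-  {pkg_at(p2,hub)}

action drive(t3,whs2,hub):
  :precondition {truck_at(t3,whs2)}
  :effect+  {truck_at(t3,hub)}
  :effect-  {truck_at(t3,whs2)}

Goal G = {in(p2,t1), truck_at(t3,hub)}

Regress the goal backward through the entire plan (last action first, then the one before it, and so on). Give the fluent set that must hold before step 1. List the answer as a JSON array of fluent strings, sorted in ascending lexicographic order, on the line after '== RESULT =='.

Work backward from the goal:
  through step 2 (drive(t3,whs2,hub)): drop {truck_at(t3,hub)}, keep {in(p2,t1)}, require {truck_at(t3,whs2)}
    → {in(p2,t1), truck_at(t3,whs2)}
  through step 1 (load(p2,t1,hub)): drop {in(p2,t1)}, keep {truck_at(t3,whs2)}, require {pkg_at(p2,hub), truck_at(t1,hub)}
    → {pkg_at(p2,hub), truck_at(t1,hub), truck_at(t3,whs2)}

== RESULT ==
["pkg_at(p2,hub)", "truck_at(t1,hub)", "truck_at(t3,whs2)"]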